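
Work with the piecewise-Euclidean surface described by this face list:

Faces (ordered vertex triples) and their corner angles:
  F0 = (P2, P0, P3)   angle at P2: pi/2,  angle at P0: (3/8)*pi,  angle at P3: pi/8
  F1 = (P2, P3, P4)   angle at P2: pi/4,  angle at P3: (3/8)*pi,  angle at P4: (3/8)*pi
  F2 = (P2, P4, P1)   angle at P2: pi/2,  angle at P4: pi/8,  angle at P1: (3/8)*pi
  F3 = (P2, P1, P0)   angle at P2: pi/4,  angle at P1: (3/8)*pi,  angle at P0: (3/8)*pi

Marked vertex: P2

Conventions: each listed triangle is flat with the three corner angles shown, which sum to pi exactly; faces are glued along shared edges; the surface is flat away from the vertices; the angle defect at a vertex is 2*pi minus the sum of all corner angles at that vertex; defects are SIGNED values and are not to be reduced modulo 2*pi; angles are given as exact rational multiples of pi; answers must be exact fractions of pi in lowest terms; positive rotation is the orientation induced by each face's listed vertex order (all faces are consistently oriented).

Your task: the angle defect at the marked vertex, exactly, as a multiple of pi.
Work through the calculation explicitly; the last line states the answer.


Sum of corner angles at P2: (3/2)*pi
defect = 2*pi - (3/2)*pi

Answer: defect(P2) = pi/2


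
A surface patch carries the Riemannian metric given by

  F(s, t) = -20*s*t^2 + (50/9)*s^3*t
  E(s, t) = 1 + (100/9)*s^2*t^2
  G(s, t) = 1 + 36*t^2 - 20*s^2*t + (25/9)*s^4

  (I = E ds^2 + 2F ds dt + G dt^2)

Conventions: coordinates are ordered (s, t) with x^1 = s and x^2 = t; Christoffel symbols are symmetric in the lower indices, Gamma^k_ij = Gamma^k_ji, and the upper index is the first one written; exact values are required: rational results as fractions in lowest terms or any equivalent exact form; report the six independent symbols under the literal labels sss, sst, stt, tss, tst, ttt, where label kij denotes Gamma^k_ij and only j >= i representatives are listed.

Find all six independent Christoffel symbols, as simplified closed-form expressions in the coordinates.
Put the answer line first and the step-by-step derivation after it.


Answer: Gamma_sss = 100*s*t^2/(25*s^4 + 100*s^2*t^2 - 180*s^2*t + 324*t^2 + 9), Gamma_sst = 100*s^2*t/(25*s^4 + 100*s^2*t^2 - 180*s^2*t + 324*t^2 + 9), Gamma_stt = -180*s*t/(25*s^4 + 100*s^2*t^2 - 180*s^2*t + 324*t^2 + 9), Gamma_tss = (50*s^2*t - 180*t^2)/(25*s^4 + 100*s^2*t^2 - 180*s^2*t + 324*t^2 + 9), Gamma_tst = (50*s^3 - 180*s*t)/(25*s^4 + 100*s^2*t^2 - 180*s^2*t + 324*t^2 + 9), Gamma_ttt = (-90*s^2 + 324*t)/(25*s^4 + 100*s^2*t^2 - 180*s^2*t + 324*t^2 + 9)

E = 1 + (100/9)*s^2*t^2; F = -20*s*t^2 + (50/9)*s^3*t; G = 1 + 36*t^2 - 20*s^2*t + (25/9)*s^4
Gamma^k_ij = (1/2) g^{kl} (d_i g_jl + d_j g_il - d_l g_ij), with g^inv = (1/(EG-F^2)) [[G, -F], [-F, E]]
first partials: E_s = (200/9)*s*t^2, E_t = (200/9)*s^2*t, F_s = -20*t^2 + (50/3)*s^2*t, F_t = -40*s*t + (50/9)*s^3, G_s = -40*s*t + (100/9)*s^3, G_t = 72*t - 20*s^2
D = EG - F^2 = 1 + 36*t^2 - 20*s^2*t + (100/9)*s^2*t^2 + (25/9)*s^4
expanded: Gamma^s_ss = (G E_s - 2F F_s + F E_t)/(2D), Gamma^s_st = (G E_t - F G_s)/(2D), Gamma^s_tt = (2G F_t - G G_s - F G_t)/(2D), Gamma^t_ss = (2E F_s - E E_t - F E_s)/(2D), Gamma^t_st = (E G_s - F E_t)/(2D), Gamma^t_tt = (E G_t - 2F F_t + F G_s)/(2D); substitute and cancel common factors


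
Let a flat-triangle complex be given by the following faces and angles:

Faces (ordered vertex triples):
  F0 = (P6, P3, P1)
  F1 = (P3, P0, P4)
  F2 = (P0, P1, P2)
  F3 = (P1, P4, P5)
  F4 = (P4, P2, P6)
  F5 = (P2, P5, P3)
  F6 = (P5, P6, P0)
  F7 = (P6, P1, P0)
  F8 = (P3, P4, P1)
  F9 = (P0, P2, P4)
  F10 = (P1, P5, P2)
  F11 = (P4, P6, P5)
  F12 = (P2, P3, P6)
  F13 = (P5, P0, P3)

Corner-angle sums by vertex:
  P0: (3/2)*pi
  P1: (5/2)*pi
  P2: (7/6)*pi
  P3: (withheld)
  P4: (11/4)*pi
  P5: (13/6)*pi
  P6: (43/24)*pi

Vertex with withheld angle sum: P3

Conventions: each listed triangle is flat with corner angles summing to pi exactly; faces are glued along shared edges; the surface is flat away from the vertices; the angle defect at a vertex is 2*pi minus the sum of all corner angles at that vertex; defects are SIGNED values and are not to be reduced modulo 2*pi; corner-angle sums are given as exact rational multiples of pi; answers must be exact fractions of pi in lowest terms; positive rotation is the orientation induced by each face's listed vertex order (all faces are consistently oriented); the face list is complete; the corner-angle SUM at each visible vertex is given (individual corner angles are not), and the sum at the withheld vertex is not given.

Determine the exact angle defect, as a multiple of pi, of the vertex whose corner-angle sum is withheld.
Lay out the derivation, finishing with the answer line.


V = 7, E = 21, F = 14; chi = V - E + F = 0
Gauss-Bonnet: total defect = 2*pi*chi = 0; visible defects sum to pi/8

Answer: defect(P3) = -pi/8


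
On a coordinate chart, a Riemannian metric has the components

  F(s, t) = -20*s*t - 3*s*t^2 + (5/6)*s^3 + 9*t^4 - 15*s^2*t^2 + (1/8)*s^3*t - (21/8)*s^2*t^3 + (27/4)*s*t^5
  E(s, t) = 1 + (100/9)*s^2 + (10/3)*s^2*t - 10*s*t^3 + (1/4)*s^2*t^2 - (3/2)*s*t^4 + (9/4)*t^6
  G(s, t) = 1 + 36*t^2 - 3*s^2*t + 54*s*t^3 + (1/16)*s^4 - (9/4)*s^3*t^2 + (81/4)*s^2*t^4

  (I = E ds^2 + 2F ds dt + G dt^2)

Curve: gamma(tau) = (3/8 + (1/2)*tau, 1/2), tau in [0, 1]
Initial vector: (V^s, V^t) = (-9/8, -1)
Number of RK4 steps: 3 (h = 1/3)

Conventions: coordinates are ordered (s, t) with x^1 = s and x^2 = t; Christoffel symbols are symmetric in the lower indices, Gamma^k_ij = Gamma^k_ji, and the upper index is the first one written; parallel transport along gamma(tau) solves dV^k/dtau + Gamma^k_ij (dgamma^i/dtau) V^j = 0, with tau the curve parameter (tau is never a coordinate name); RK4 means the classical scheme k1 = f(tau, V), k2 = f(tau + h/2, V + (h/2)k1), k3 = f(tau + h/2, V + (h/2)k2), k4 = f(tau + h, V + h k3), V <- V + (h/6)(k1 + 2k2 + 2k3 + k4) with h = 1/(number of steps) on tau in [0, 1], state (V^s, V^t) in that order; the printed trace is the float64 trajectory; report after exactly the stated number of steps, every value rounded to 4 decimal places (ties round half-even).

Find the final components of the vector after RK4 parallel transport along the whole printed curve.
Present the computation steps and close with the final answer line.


gamma'(tau) = (1/2, 0); f(tau, V)^k = -Gamma^k_ij(gamma(tau)) gamma'^i(tau) V^j; h = 1/3; intermediate values shown to 6 dp
curve data and Christoffel symbols at the stage parameters:
  tau = 0.000000: gamma = (0.375000, 0.500000), gamma' = (0.500000, 0.000000); Gamma_sss = 0.300087, Gamma_sst = -0.078511, Gamma_stt = -0.643790, Gamma_tss = -0.878970, Gamma_tst = 0.229963, Gamma_ttt = 1.885697
  tau = 0.166667: gamma = (0.458333, 0.500000), gamma' = (0.500000, 0.000000); Gamma_sss = 0.345026, Gamma_sst = -0.086257, Gamma_stt = -0.776309, Gamma_tss = -0.821290, Gamma_tst = 0.205322, Gamma_ttt = 1.847902
  tau = 0.333333: gamma = (0.541667, 0.500000), gamma' = (0.500000, 0.000000); Gamma_sss = 0.379010, Gamma_sst = -0.090345, Gamma_stt = -0.892436, Gamma_tss = -0.764305, Gamma_tst = 0.182189, Gamma_ttt = 1.799672
  tau = 0.500000: gamma = (0.625000, 0.500000), gamma' = (0.500000, 0.000000); Gamma_sss = 0.403796, Gamma_sst = -0.091558, Gamma_stt = -0.993055, Gamma_tss = -0.709461, Gamma_tst = 0.160866, Gamma_ttt = 1.744778
  tau = 0.666667: gamma = (0.708333, 0.500000), gamma' = (0.500000, 0.000000); Gamma_sss = 0.421056, Gamma_sst = -0.090576, Gamma_stt = -1.079567, Gamma_tss = -0.657627, Gamma_tst = 0.141466, Gamma_ttt = 1.686126
  tau = 0.833333: gamma = (0.791667, 0.500000), gamma' = (0.500000, 0.000000); Gamma_sss = 0.432279, Gamma_sst = -0.087964, Gamma_stt = -1.153583, Gamma_tss = -0.609256, Gamma_tst = 0.123977, Gamma_ttt = 1.625864
  tau = 1.000000: gamma = (0.875000, 0.500000), gamma' = (0.500000, 0.000000); Gamma_sss = 0.438736, Gamma_sst = -0.084176, Gamma_stt = -1.216727, Gamma_tss = -0.564504, Gamma_tst = 0.108306, Gamma_ttt = 1.565515
step 0: V^s = -1.1250, V^t = -1.0000
step 1: k1 = (0.129543, -0.379439), k2 = (0.144497, -0.343956), k3 = (0.144322, -0.343540), k4 = (0.153731, -0.310011); V <- V + (h/6)(k1 + 2k2 + 2k3 + k4): V^s = -1.0772, V^t = -1.1147
step 2: k1 = (0.153776, -0.310102), k2 = (0.158908, -0.279199), k3 = (0.158971, -0.279310), k4 = (0.160920, -0.251334); V <- V + (h/6)(k1 + 2k2 + 2k3 + k4): V^s = -1.0244, V^t = -1.2079
step 3: k1 = (0.160953, -0.251385), k2 = (0.160638, -0.226404), k3 = (0.160833, -0.226678), k4 = (0.158933, -0.204493); V <- V + (h/6)(k1 + 2k2 + 2k3 + k4): V^s = -0.9709, V^t = -1.2836

Answer: V^s = -0.9709, V^t = -1.2836


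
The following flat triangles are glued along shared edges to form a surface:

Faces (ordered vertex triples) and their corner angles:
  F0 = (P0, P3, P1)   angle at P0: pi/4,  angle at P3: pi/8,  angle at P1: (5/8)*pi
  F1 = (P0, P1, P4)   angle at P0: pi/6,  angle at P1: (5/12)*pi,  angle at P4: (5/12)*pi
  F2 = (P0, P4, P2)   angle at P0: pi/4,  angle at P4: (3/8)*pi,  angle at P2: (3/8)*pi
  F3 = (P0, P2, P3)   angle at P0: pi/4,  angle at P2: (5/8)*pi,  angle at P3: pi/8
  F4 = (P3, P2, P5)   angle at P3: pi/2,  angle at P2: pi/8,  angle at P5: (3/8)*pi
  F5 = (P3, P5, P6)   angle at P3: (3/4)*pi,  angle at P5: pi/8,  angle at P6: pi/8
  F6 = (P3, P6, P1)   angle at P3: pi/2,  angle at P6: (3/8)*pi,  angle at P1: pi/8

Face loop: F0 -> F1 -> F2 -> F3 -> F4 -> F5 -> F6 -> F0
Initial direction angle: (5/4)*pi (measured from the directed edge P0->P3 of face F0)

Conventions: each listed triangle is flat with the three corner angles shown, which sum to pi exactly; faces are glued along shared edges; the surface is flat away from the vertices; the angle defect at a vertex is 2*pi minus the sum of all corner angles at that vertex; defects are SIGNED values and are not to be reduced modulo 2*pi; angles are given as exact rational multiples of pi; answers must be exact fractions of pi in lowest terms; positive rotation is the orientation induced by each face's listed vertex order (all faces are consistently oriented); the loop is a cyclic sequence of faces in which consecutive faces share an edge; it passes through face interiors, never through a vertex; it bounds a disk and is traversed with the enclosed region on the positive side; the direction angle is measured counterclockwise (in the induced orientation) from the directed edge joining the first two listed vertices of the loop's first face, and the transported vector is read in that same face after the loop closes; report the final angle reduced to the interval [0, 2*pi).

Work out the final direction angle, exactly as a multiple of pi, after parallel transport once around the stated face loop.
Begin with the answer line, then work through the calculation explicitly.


Answer: final direction angle = pi/3

enclosed vertex P0: corner angles sum to (11/12)*pi, defect = 2*pi - (11/12)*pi = (13/12)*pi
enclosed vertex P3: corner angles sum to 2*pi, defect = 2*pi - 2*pi = 0
the rotation equals the total enclosed defect, so the final angle is initial + defects (mod 2*pi)
final angle = (5/4)*pi + (13/12)*pi = pi/3 (mod 2*pi)


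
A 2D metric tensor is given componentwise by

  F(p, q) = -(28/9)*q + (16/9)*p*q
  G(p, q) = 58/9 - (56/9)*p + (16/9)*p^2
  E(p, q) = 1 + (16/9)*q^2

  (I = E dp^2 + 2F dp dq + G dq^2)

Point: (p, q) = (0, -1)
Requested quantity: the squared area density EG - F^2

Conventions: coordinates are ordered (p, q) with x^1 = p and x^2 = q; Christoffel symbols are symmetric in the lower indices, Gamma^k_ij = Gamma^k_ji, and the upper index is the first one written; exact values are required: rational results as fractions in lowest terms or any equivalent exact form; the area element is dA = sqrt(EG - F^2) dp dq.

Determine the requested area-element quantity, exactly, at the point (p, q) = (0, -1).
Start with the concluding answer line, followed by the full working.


Answer: EG - F^2 = 74/9

E = 25/9, F = 28/9, G = 58/9; EG - F^2 = 74/9


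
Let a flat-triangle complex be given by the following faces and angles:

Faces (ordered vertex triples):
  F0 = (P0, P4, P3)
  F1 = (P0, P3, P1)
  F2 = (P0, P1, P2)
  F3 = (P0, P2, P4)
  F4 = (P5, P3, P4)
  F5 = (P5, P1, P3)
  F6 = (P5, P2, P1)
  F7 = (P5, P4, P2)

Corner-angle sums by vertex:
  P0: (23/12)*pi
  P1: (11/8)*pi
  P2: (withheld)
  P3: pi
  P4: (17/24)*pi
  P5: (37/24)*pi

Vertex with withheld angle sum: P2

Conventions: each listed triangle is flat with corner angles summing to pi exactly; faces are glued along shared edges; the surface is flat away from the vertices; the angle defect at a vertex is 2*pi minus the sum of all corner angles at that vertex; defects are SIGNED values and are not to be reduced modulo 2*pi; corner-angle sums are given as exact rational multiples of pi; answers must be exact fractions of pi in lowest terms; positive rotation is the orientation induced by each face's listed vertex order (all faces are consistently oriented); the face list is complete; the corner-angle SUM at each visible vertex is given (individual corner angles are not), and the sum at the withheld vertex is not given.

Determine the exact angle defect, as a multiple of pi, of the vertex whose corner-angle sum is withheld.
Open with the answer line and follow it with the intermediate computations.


Answer: defect(P2) = (13/24)*pi

V = 6, E = 12, F = 8; chi = V - E + F = 2
Gauss-Bonnet: total defect = 2*pi*chi = 4*pi; visible defects sum to (83/24)*pi


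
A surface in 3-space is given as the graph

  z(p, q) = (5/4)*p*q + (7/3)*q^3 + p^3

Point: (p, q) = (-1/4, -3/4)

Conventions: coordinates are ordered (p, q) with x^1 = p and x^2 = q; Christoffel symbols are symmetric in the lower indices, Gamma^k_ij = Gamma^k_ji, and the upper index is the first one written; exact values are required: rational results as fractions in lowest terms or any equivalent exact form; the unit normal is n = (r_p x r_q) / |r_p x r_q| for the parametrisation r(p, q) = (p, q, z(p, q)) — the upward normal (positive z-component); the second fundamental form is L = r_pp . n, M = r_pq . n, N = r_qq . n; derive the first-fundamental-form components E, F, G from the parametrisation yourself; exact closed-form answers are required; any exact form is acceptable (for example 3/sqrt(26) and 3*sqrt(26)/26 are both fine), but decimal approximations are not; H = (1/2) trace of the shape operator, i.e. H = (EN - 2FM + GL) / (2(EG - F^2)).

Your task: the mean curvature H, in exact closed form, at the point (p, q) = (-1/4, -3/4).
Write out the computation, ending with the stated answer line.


z_p = -3/4, z_q = 29/8, z_pp = -3/2, z_pq = 5/4, z_qq = -21/2
E = 25/16, F = -87/32, G = 905/64; answer radicand W^2 = 941/64
unnormalised second-form numerators: l = -3/2, m = 5/4, n = -21/2; L = l/sqrt(941/64), and similarly M = m/sqrt(W^2), N = n/sqrt(W^2)
H = (E*n - 2*F*m + G*l) / (2*(EG - F^2)*sqrt(W^2)); E*n - 2*F*m + G*l = -3945/128, EG - F^2 = 941/64, so H = (-3945/3764)/sqrt(941/64)

Answer: H = -7890*sqrt(941)/885481


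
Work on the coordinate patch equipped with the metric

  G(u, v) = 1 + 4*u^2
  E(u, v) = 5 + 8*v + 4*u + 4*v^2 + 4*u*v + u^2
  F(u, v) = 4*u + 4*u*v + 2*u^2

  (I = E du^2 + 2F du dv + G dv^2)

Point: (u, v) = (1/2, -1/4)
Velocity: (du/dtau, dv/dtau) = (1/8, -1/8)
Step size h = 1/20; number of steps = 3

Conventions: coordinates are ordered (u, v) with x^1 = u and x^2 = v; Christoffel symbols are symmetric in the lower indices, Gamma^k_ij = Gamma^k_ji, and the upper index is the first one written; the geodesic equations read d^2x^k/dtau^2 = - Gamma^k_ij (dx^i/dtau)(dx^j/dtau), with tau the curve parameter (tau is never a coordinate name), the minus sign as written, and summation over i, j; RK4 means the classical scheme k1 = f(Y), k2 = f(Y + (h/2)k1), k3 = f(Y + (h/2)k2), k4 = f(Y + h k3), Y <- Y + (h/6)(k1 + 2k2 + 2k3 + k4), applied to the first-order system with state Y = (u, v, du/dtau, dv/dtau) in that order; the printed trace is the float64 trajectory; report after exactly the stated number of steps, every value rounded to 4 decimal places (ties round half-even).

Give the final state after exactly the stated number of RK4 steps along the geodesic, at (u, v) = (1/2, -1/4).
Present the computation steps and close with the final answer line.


f(Y) = (du/dtau, dv/dtau, -Gamma^u_ij Y'^i Y'^j, -Gamma^v_ij Y'^i Y'^j) with the Gammas evaluated at the stage position; h = 0.050000; intermediate values shown to 6 dp
step 0: u = 0.5000, v = -0.2500, du/dtau = 0.1250, dv/dtau = -0.1250
step 1:
  k1: at (u, v) = (0.500000, -0.250000), (du/dtau, dv/dtau) = (0.125000, -0.125000); Gamma_uuu = 0.333333, Gamma_uuv = 0.666667, Gamma_uvv = 0.000000, Gamma_vuu = 0.166667, Gamma_vuv = 0.333333, Gamma_vvv = 0.000000; k1 = (0.125000, -0.125000, 0.015625, 0.007813)
  k2: at (u, v) = (0.503125, -0.253125), (du/dtau, dv/dtau) = (0.125391, -0.124805); Gamma_uuu = 0.332810, Gamma_uuv = 0.665620, Gamma_uvv = 0.000000, Gamma_vuu = 0.167707, Gamma_vuv = 0.335414, Gamma_vvv = 0.000000; k2 = (0.125391, -0.124805, 0.015600, 0.007861)
  k3: at (u, v) = (0.503135, -0.253120), (du/dtau, dv/dtau) = (0.125390, -0.124803); Gamma_uuu = 0.332807, Gamma_uuv = 0.665613, Gamma_uvv = 0.000000, Gamma_vuu = 0.167707, Gamma_vuv = 0.335414, Gamma_vvv = 0.000000; k3 = (0.125390, -0.124803, 0.015600, 0.007861)
  k4: at (u, v) = (0.506270, -0.256240), (du/dtau, dv/dtau) = (0.125780, -0.124607); Gamma_uuu = 0.332274, Gamma_uuv = 0.664549, Gamma_uvv = 0.000000, Gamma_vuu = 0.168744, Gamma_vuv = 0.337489, Gamma_vvv = 0.000000; k4 = (0.125780, -0.124607, 0.015574, 0.007909)
  Y <- Y + (h/6)(k1 + 2k2 + 2k3 + k4): u = 0.5063, v = -0.2562, du/dtau = 0.1258, dv/dtau = -0.1246
step 2:
  k1: at (u, v) = (0.506270, -0.256240), (du/dtau, dv/dtau) = (0.125780, -0.124607); Gamma_uuu = 0.332274, Gamma_uuv = 0.664549, Gamma_uvv = 0.000000, Gamma_vuu = 0.168744, Gamma_vuv = 0.337489, Gamma_vvv = 0.000000; k1 = (0.125780, -0.124607, 0.015574, 0.007909)
  k2: at (u, v) = (0.509414, -0.259355), (du/dtau, dv/dtau) = (0.126169, -0.124409); Gamma_uuu = 0.331734, Gamma_uuv = 0.663467, Gamma_uvv = 0.000000, Gamma_vuu = 0.169779, Gamma_vuv = 0.339558, Gamma_vvv = 0.000000; k2 = (0.126169, -0.124409, 0.015548, 0.007957)
  k3: at (u, v) = (0.509424, -0.259350), (du/dtau, dv/dtau) = (0.126169, -0.124408); Gamma_uuu = 0.331730, Gamma_uuv = 0.663461, Gamma_uvv = 0.000000, Gamma_vuu = 0.169779, Gamma_vuv = 0.339558, Gamma_vvv = 0.000000; k3 = (0.126169, -0.124408, 0.015547, 0.007957)
  k4: at (u, v) = (0.512578, -0.262461), (du/dtau, dv/dtau) = (0.126557, -0.124209); Gamma_uuu = 0.331181, Gamma_uuv = 0.662362, Gamma_uvv = 0.000000, Gamma_vuu = 0.170810, Gamma_vuv = 0.341620, Gamma_vvv = 0.000000; k4 = (0.126557, -0.124209, 0.015520, 0.008004)
  Y <- Y + (h/6)(k1 + 2k2 + 2k3 + k4): u = 0.5126, v = -0.2625, du/dtau = 0.1266, dv/dtau = -0.1242
step 3:
  k1: at (u, v) = (0.512578, -0.262461), (du/dtau, dv/dtau) = (0.126557, -0.124209); Gamma_uuu = 0.331181, Gamma_uuv = 0.662362, Gamma_uvv = 0.000000, Gamma_vuu = 0.170810, Gamma_vuv = 0.341620, Gamma_vvv = 0.000000; k1 = (0.126557, -0.124209, 0.015520, 0.008004)
  k2: at (u, v) = (0.515742, -0.265566), (du/dtau, dv/dtau) = (0.126945, -0.124009); Gamma_uuu = 0.330623, Gamma_uuv = 0.661246, Gamma_uvv = 0.000000, Gamma_vuu = 0.171838, Gamma_vuv = 0.343677, Gamma_vvv = 0.000000; k2 = (0.126945, -0.124009, 0.015491, 0.008051)
  k3: at (u, v) = (0.515752, -0.265561), (du/dtau, dv/dtau) = (0.126945, -0.124008); Gamma_uuu = 0.330620, Gamma_uuv = 0.661240, Gamma_uvv = 0.000000, Gamma_vuu = 0.171838, Gamma_vuv = 0.343677, Gamma_vvv = 0.000000; k3 = (0.126945, -0.124008, 0.015491, 0.008051)
  k4: at (u, v) = (0.518925, -0.268661), (du/dtau, dv/dtau) = (0.127332, -0.123807); Gamma_uuu = 0.330054, Gamma_uuv = 0.660107, Gamma_uvv = 0.000000, Gamma_vuu = 0.172863, Gamma_vuv = 0.345726, Gamma_vvv = 0.000000; k4 = (0.127332, -0.123807, 0.015461, 0.008098)
  Y <- Y + (h/6)(k1 + 2k2 + 2k3 + k4): u = 0.5189, v = -0.2687, du/dtau = 0.1273, dv/dtau = -0.1238

Answer: u = 0.5189, v = -0.2687, du/dtau = 0.1273, dv/dtau = -0.1238


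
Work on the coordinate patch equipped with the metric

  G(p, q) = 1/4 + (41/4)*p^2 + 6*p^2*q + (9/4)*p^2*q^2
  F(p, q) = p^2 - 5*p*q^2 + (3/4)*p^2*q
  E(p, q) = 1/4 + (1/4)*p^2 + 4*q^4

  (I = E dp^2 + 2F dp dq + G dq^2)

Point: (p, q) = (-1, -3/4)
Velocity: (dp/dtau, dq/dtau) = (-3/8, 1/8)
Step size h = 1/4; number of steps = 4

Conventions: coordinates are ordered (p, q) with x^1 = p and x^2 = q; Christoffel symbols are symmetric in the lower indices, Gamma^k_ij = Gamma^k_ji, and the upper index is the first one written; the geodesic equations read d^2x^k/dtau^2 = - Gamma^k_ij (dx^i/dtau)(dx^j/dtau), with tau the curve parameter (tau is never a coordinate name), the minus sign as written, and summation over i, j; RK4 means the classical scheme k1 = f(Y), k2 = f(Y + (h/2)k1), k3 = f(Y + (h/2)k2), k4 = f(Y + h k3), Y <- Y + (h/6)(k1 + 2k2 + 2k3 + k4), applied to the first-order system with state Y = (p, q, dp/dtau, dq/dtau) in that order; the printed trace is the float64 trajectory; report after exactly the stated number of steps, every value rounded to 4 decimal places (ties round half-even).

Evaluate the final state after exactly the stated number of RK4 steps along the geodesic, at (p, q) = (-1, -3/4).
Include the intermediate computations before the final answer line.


f(Y) = (dp/dtau, dq/dtau, -Gamma^p_ij Y'^i Y'^j, -Gamma^q_ij Y'^i Y'^j) with the Gammas evaluated at the stage position; h = 0.250000; intermediate values shown to 6 dp
step 0: p = -1.0000, q = -0.7500, dp/dtau = -0.3750, dq/dtau = 0.1250
step 1:
  k1: at (p, q) = (-1.000000, -0.750000), (dp/dtau, dq/dtau) = (-0.375000, 0.125000); Gamma_ppp = -0.353410, Gamma_ppq = -0.759401, Gamma_pqq = -1.030816, Gamma_qpp = 0.115074, Gamma_qpq = -0.625902, Gamma_qqq = 0.641741; k1 = (-0.375000, 0.125000, -0.005389, -0.084888)
  k2: at (p, q) = (-1.046875, -0.734375), (dp/dtau, dq/dtau) = (-0.375674, 0.114389); Gamma_ppp = -0.215944, Gamma_ppq = -0.324211, Gamma_pqq = -0.293720, Gamma_qpp = 0.030967, Gamma_qpq = -0.790695, Gamma_qqq = 0.306942; k2 = (-0.375674, 0.114389, 0.006455, -0.076344)
  k3: at (p, q) = (-1.046959, -0.735701), (dp/dtau, dq/dtau) = (-0.374193, 0.115457); Gamma_ppp = -0.226569, Gamma_ppq = -0.352199, Gamma_pqq = -0.352086, Gamma_qpp = 0.036843, Gamma_qpq = -0.778525, Gamma_qqq = 0.331323; k3 = (-0.374193, 0.115457, 0.005985, -0.076845)
  k4: at (p, q) = (-1.093548, -0.721136), (dp/dtau, dq/dtau) = (-0.373504, 0.105789); Gamma_ppp = -0.123551, Gamma_ppq = 0.042631, Gamma_pqq = 0.408689, Gamma_qpp = -0.021197, Gamma_qpq = -0.904837, Gamma_qqq = 0.029858; k4 = (-0.373504, 0.105789, 0.016031, -0.068882)
  Y <- Y + (h/6)(k1 + 2k2 + 2k3 + k4): p = -1.0937, q = -0.7212, dp/dtau = -0.3735, dq/dtau = 0.1058
step 2:
  k1: at (p, q) = (-1.093677, -0.721230), (dp/dtau, dq/dtau) = (-0.373520, 0.105827); Gamma_ppp = -0.124205, Gamma_ppq = 0.040976, Gamma_pqq = 0.404640, Gamma_qpp = -0.020862, Gamma_qpq = -0.904097, Gamma_qqq = 0.031389; k1 = (-0.373520, 0.105827, 0.016036, -0.068916)
  k2: at (p, q) = (-1.140367, -0.708002), (dp/dtau, dq/dtau) = (-0.371515, 0.097213); Gamma_ppp = -0.052770, Gamma_ppq = 0.385216, Gamma_pqq = 1.153511, Gamma_qpp = -0.058161, Gamma_qpq = -0.994190, Gamma_qqq = -0.227970; k2 = (-0.371515, 0.097213, 0.024207, -0.061630)
  k3: at (p, q) = (-1.140116, -0.709078), (dp/dtau, dq/dtau) = (-0.370494, 0.098123); Gamma_ppp = -0.058760, Gamma_ppq = 0.364333, Gamma_pqq = 1.101220, Gamma_qpp = -0.055205, Gamma_qpq = -0.987123, Gamma_qqq = -0.210298; k3 = (-0.370494, 0.098123, 0.023953, -0.062169)
  k4: at (p, q) = (-1.186300, -0.696699), (dp/dtau, dq/dtau) = (-0.367532, 0.090285); Gamma_ppp = -0.008733, Gamma_ppq = 0.666514, Gamma_pqq = 1.835705, Gamma_qpp = -0.079720, Gamma_qpq = -1.051697, Gamma_qqq = -0.435936; k4 = (-0.367532, 0.090285, 0.030449, -0.055474)
  Y <- Y + (h/6)(k1 + 2k2 + 2k3 + k4): p = -1.1864, q = -0.6968, dp/dtau = -0.3676, dq/dtau = 0.0903
step 3:
  k1: at (p, q) = (-1.186388, -0.696781), (dp/dtau, dq/dtau) = (-0.367570, 0.090328); Gamma_ppp = -0.009143, Gamma_ppq = 0.665200, Gamma_pqq = 1.831984, Gamma_qpp = -0.079526, Gamma_qpq = -1.051219, Gamma_qqq = -0.434764; k1 = (-0.367570, 0.090328, 0.030460, -0.055513)
  k2: at (p, q) = (-1.232334, -0.685490), (dp/dtau, dq/dtau) = (-0.363762, 0.083389); Gamma_ppp = 0.022051, Gamma_ppq = 0.920792, Gamma_pqq = 2.525219, Gamma_qpp = -0.093978, Gamma_qpq = -1.092667, Gamma_qqq = -0.622877; k2 = (-0.363762, 0.083389, 0.035385, -0.049522)
  k3: at (p, q) = (-1.231858, -0.686357), (dp/dtau, dq/dtau) = (-0.363147, 0.084137); Gamma_ppp = 0.018876, Gamma_ppq = 0.905931, Gamma_pqq = 2.480983, Gamma_qpp = -0.092526, Gamma_qpq = -1.088824, Gamma_qqq = -0.610617; k3 = (-0.363147, 0.084137, 0.035308, -0.050012)
  k4: at (p, q) = (-1.277174, -0.675746), (dp/dtau, dq/dtau) = (-0.358743, 0.077825); Gamma_ppp = 0.037875, Gamma_ppq = 1.124703, Gamma_pqq = 3.138782, Gamma_qpp = -0.101008, Gamma_qpq = -1.114488, Gamma_qqq = -0.769982; k4 = (-0.358743, 0.077825, 0.038916, -0.044568)
  Y <- Y + (h/6)(k1 + 2k2 + 2k3 + k4): p = -1.2772, q = -0.6758, dp/dtau = -0.3588, dq/dtau = 0.0779
step 4:
  k1: at (p, q) = (-1.277227, -0.675814), (dp/dtau, dq/dtau) = (-0.358788, 0.077863); Gamma_ppp = 0.037636, Gamma_ppq = 1.123729, Gamma_pqq = 3.135596, Gamma_qpp = -0.100901, Gamma_qpq = -1.114202, Gamma_qqq = -0.769139; k1 = (-0.358788, 0.077863, 0.038931, -0.044602)
  k2: at (p, q) = (-1.322075, -0.666081), (dp/dtau, dq/dtau) = (-0.353922, 0.072288); Gamma_ppp = 0.046287, Gamma_ppq = 1.304469, Gamma_pqq = 3.740073, Gamma_qpp = -0.104731, Gamma_qpq = -1.126025, Gamma_qqq = -0.898722; k2 = (-0.353922, 0.072288, 0.041406, -0.039802)
  k3: at (p, q) = (-1.321467, -0.666778), (dp/dtau, dq/dtau) = (-0.353612, 0.072888); Gamma_ppp = 0.044715, Gamma_ppq = 1.294263, Gamma_pqq = 3.704194, Gamma_qpp = -0.104032, Gamma_qpq = -1.124103, Gamma_qqq = -0.890486; k3 = (-0.353612, 0.072888, 0.041446, -0.040206)
  k4: at (p, q) = (-1.365630, -0.657592), (dp/dtau, dq/dtau) = (-0.348426, 0.067812); Gamma_ppp = 0.046990, Gamma_ppq = 1.445835, Gamma_pqq = 4.265888, Gamma_qpp = -0.105240, Gamma_qpq = -1.126749, Gamma_qqq = -0.997851; k4 = (-0.348426, 0.067812, 0.043002, -0.035879)
  Y <- Y + (h/6)(k1 + 2k2 + 2k3 + k4): p = -1.3657, q = -0.6576, dp/dtau = -0.3485, dq/dtau = 0.0678

Answer: p = -1.3657, q = -0.6576, dp/dtau = -0.3485, dq/dtau = 0.0678


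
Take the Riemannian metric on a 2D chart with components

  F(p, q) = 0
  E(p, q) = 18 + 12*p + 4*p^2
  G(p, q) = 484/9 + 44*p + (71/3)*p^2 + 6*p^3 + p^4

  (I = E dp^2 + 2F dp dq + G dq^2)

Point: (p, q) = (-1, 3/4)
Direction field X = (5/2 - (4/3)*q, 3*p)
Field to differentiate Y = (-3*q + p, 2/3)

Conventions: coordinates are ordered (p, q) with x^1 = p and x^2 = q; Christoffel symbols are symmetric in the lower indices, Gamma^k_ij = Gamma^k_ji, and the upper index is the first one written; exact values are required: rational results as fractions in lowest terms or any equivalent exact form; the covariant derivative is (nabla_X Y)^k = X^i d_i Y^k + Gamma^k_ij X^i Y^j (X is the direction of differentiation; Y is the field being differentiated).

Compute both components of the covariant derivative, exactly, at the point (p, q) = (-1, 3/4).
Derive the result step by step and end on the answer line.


E = 10, F = 0, G = 256/9 at the point
E_p = 4, E_q = 0, F_p = 0, F_q = 0, G_p = 32/3, G_q = 0
EG - F^2 = 2560/9;  g^inv = (9/2560) * [[256/9, 0], [0, 10]]
first-kind symbols [ij,l] = (1/2)(d_i g_jl + d_j g_il - d_l g_ij): [pp,p] = E_p/2 = 2, [pp,q] = F_p - E_q/2 = 0, [pq,p] = E_q/2 = 0, [pq,q] = G_p/2 = 16/3, [qq,p] = F_q - G_p/2 = -16/3, [qq,q] = G_q/2 = 0
Gamma^p_ij = (G*[ij,p] - F*[ij,q])/(EG - F^2), Gamma^q_ij = (E*[ij,q] - F*[ij,p])/(EG - F^2)
Gamma_ppp = 1/5, Gamma_ppq = 0, Gamma_pqq = -8/15, Gamma_qpp = 0, Gamma_qpq = 3/16, Gamma_qqq = 0
X = (3/2, -3), Y = (-13/4, 2/3) at the point

Answer: (nabla_X Y)^p = 1271/120, (nabla_X Y)^q = 129/64


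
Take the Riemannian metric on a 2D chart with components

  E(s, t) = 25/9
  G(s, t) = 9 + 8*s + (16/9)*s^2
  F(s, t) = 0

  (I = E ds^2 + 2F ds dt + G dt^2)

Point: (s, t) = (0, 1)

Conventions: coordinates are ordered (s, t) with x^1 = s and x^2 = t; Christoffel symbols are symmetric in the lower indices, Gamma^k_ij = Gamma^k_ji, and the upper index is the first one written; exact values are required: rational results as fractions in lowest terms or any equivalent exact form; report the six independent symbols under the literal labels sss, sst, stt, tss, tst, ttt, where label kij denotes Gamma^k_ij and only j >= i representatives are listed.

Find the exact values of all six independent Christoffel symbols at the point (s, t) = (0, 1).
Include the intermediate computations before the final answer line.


E = 25/9, F = 0, G = 9 at the point
E_s = 0, E_t = 0, F_s = 0, F_t = 0, G_s = 8, G_t = 0
EG - F^2 = 25;  g^inv = (1/25) * [[9, 0], [0, 25/9]]
first-kind symbols [ij,l] = (1/2)(d_i g_jl + d_j g_il - d_l g_ij): [ss,s] = E_s/2 = 0, [ss,t] = F_s - E_t/2 = 0, [st,s] = E_t/2 = 0, [st,t] = G_s/2 = 4, [tt,s] = F_t - G_s/2 = -4, [tt,t] = G_t/2 = 0
Gamma^s_ij = (G*[ij,s] - F*[ij,t])/(EG - F^2), Gamma^t_ij = (E*[ij,t] - F*[ij,s])/(EG - F^2)

Answer: Gamma_sss = 0, Gamma_sst = 0, Gamma_stt = -36/25, Gamma_tss = 0, Gamma_tst = 4/9, Gamma_ttt = 0


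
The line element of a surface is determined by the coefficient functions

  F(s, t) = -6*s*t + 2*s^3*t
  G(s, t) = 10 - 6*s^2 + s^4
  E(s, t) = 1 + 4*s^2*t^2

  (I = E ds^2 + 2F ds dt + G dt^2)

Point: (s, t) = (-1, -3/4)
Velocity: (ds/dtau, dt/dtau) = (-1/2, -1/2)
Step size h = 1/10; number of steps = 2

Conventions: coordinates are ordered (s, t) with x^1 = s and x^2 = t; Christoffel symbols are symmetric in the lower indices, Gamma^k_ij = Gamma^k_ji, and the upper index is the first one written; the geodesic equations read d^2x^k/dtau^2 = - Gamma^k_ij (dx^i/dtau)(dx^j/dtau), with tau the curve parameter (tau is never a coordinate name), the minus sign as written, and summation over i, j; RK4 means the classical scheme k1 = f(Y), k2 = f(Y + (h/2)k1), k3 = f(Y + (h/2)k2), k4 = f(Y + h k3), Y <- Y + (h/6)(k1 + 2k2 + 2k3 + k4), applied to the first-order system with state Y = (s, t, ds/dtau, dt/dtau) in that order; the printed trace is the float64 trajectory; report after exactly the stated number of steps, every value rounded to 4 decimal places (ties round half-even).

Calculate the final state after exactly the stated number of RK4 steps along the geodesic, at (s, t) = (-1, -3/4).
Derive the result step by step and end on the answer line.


f(Y) = (ds/dtau, dt/dtau, -Gamma^s_ij Y'^i Y'^j, -Gamma^t_ij Y'^i Y'^j) with the Gammas evaluated at the stage position; h = 0.100000; intermediate values shown to 6 dp
step 0: s = -1.0000, t = -0.7500, ds/dtau = -0.5000, dt/dtau = -0.5000
step 1:
  k1: at (s, t) = (-1.000000, -0.750000), (ds/dtau, dt/dtau) = (-0.500000, -0.500000); Gamma_sss = -0.310345, Gamma_sst = -0.413793, Gamma_stt = 0.000000, Gamma_tss = 0.413793, Gamma_tst = 0.551724, Gamma_ttt = 0.000000; k1 = (-0.500000, -0.500000, 0.284483, -0.379310)
  k2: at (s, t) = (-1.025000, -0.775000), (ds/dtau, dt/dtau) = (-0.485776, -0.518966); Gamma_sss = -0.336223, Gamma_sst = -0.444682, Gamma_stt = 0.000000, Gamma_tss = 0.412541, Gamma_tst = 0.545619, Gamma_ttt = 0.000000; k2 = (-0.485776, -0.518966, 0.303551, -0.372453)
  k3: at (s, t) = (-1.024289, -0.775948), (ds/dtau, dt/dtau) = (-0.484822, -0.518623); Gamma_sss = -0.336429, Gamma_sst = -0.444102, Gamma_stt = 0.000000, Gamma_tss = 0.412884, Gamma_tst = 0.545027, Gamma_ttt = 0.000000; k3 = (-0.484822, -0.518623, 0.302409, -0.371132)
  k4: at (s, t) = (-1.048482, -0.801862), (ds/dtau, dt/dtau) = (-0.469759, -0.537113); Gamma_sss = -0.362451, Gamma_sst = -0.473926, Gamma_stt = 0.000000, Gamma_tss = 0.409703, Gamma_tst = 0.535711, Gamma_ttt = 0.000000; k4 = (-0.469759, -0.537113, 0.319140, -0.360745)
  Y <- Y + (h/6)(k1 + 2k2 + 2k3 + k4): s = -1.0485, t = -0.8019, ds/dtau = -0.4697, dt/dtau = -0.5371
step 2:
  k1: at (s, t) = (-1.048516, -0.801871), (ds/dtau, dt/dtau) = (-0.469741, -0.537120); Gamma_sss = -0.362472, Gamma_sst = -0.473964, Gamma_stt = 0.000000, Gamma_tss = 0.409693, Gamma_tst = 0.535709, Gamma_ttt = 0.000000; k1 = (-0.469741, -0.537120, 0.319151, -0.360729)
  k2: at (s, t) = (-1.072003, -0.828728), (ds/dtau, dt/dtau) = (-0.453783, -0.555157); Gamma_sss = -0.388389, Gamma_sst = -0.502402, Gamma_stt = 0.000000, Gamma_tss = 0.404567, Gamma_tst = 0.523329, Gamma_ttt = 0.000000; k2 = (-0.453783, -0.555157, 0.333108, -0.346984)
  k3: at (s, t) = (-1.071205, -0.829629), (ds/dtau, dt/dtau) = (-0.453086, -0.554470); Gamma_sss = -0.388510, Gamma_sst = -0.501638, Gamma_stt = 0.000000, Gamma_tss = 0.404928, Gamma_tst = 0.522837, Gamma_ttt = 0.000000; k3 = (-0.453086, -0.554470, 0.331801, -0.345823)
  k4: at (s, t) = (-1.093824, -0.857318), (ds/dtau, dt/dtau) = (-0.436561, -0.571703); Gamma_sss = -0.413859, Gamma_sst = -0.528029, Gamma_stt = 0.000000, Gamma_tss = 0.397979, Gamma_tst = 0.507769, Gamma_ttt = 0.000000; k4 = (-0.436561, -0.571703, 0.342450, -0.329310)
  Y <- Y + (h/6)(k1 + 2k2 + 2k3 + k4): s = -1.0938, t = -0.8573, ds/dtau = -0.4366, dt/dtau = -0.5717

Answer: s = -1.0938, t = -0.8573, ds/dtau = -0.4366, dt/dtau = -0.5717


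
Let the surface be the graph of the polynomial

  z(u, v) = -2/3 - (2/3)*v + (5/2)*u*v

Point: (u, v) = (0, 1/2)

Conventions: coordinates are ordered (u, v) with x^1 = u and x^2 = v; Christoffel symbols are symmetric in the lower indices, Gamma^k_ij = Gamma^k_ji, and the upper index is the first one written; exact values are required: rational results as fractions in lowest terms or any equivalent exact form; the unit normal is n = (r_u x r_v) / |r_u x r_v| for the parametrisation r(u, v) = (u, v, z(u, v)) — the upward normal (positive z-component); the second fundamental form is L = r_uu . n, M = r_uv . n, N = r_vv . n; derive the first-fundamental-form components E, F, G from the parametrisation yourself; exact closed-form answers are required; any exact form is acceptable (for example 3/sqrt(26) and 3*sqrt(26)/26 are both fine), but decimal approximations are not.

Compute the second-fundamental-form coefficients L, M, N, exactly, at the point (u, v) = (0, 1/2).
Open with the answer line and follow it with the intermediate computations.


Answer: L = 0, M = 30*sqrt(433)/433, N = 0

z_u = 5/4, z_v = -2/3, z_uu = 0, z_uv = 5/2, z_vv = 0
E = 41/16, F = -5/6, G = 13/9; answer radicand W^2 = 433/144
unnormalised second-form numerators: l = 0, m = 5/2, n = 0; L = l/sqrt(433/144), and similarly M = m/sqrt(W^2), N = n/sqrt(W^2)


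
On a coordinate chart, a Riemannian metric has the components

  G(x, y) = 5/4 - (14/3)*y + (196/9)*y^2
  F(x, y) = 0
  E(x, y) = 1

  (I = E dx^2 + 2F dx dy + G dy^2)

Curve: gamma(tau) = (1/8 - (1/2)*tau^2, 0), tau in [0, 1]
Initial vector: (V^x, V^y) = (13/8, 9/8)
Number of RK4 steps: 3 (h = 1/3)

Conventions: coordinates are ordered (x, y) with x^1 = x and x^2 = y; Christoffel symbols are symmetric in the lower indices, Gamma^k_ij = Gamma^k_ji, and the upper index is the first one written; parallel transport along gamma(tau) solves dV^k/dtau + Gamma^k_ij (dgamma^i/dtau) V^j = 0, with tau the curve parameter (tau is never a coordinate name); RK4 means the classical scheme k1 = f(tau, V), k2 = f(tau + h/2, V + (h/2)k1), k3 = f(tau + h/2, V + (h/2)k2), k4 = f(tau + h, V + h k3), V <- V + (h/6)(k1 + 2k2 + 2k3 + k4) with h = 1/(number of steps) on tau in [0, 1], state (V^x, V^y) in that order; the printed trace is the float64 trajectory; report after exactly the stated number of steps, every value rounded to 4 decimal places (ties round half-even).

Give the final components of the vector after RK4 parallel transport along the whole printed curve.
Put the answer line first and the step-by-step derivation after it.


Answer: V^x = 1.6250, V^y = 1.1250

gamma'(tau) = (-tau, 0); f(tau, V)^k = -Gamma^k_ij(gamma(tau)) gamma'^i(tau) V^j; h = 1/3; intermediate values shown to 6 dp
curve data and Christoffel symbols at the stage parameters:
  tau = 0.000000: gamma = (0.125000, 0.000000), gamma' = (0.000000, 0.000000); Gamma_xxx = 0.000000, Gamma_xxy = 0.000000, Gamma_xyy = 0.000000, Gamma_yxx = 0.000000, Gamma_yxy = 0.000000, Gamma_yyy = -1.866667
  tau = 0.166667: gamma = (0.111111, 0.000000), gamma' = (-0.166667, 0.000000); Gamma_xxx = 0.000000, Gamma_xxy = 0.000000, Gamma_xyy = 0.000000, Gamma_yxx = 0.000000, Gamma_yxy = 0.000000, Gamma_yyy = -1.866667
  tau = 0.333333: gamma = (0.069444, 0.000000), gamma' = (-0.333333, 0.000000); Gamma_xxx = 0.000000, Gamma_xxy = 0.000000, Gamma_xyy = 0.000000, Gamma_yxx = 0.000000, Gamma_yxy = 0.000000, Gamma_yyy = -1.866667
  tau = 0.500000: gamma = (0.000000, 0.000000), gamma' = (-0.500000, 0.000000); Gamma_xxx = 0.000000, Gamma_xxy = 0.000000, Gamma_xyy = 0.000000, Gamma_yxx = 0.000000, Gamma_yxy = 0.000000, Gamma_yyy = -1.866667
  tau = 0.666667: gamma = (-0.097222, 0.000000), gamma' = (-0.666667, 0.000000); Gamma_xxx = 0.000000, Gamma_xxy = 0.000000, Gamma_xyy = 0.000000, Gamma_yxx = 0.000000, Gamma_yxy = 0.000000, Gamma_yyy = -1.866667
  tau = 0.833333: gamma = (-0.222222, 0.000000), gamma' = (-0.833333, 0.000000); Gamma_xxx = 0.000000, Gamma_xxy = 0.000000, Gamma_xyy = 0.000000, Gamma_yxx = 0.000000, Gamma_yxy = 0.000000, Gamma_yyy = -1.866667
  tau = 1.000000: gamma = (-0.375000, 0.000000), gamma' = (-1.000000, 0.000000); Gamma_xxx = 0.000000, Gamma_xxy = 0.000000, Gamma_xyy = 0.000000, Gamma_yxx = 0.000000, Gamma_yxy = 0.000000, Gamma_yyy = -1.866667
step 0: V^x = 1.6250, V^y = 1.1250
step 1: k1 = (0.000000, 0.000000), k2 = (0.000000, 0.000000), k3 = (0.000000, 0.000000), k4 = (0.000000, 0.000000); V <- V + (h/6)(k1 + 2k2 + 2k3 + k4): V^x = 1.6250, V^y = 1.1250
step 2: k1 = (0.000000, 0.000000), k2 = (0.000000, 0.000000), k3 = (0.000000, 0.000000), k4 = (0.000000, 0.000000); V <- V + (h/6)(k1 + 2k2 + 2k3 + k4): V^x = 1.6250, V^y = 1.1250
step 3: k1 = (0.000000, 0.000000), k2 = (0.000000, 0.000000), k3 = (0.000000, 0.000000), k4 = (0.000000, 0.000000); V <- V + (h/6)(k1 + 2k2 + 2k3 + k4): V^x = 1.6250, V^y = 1.1250


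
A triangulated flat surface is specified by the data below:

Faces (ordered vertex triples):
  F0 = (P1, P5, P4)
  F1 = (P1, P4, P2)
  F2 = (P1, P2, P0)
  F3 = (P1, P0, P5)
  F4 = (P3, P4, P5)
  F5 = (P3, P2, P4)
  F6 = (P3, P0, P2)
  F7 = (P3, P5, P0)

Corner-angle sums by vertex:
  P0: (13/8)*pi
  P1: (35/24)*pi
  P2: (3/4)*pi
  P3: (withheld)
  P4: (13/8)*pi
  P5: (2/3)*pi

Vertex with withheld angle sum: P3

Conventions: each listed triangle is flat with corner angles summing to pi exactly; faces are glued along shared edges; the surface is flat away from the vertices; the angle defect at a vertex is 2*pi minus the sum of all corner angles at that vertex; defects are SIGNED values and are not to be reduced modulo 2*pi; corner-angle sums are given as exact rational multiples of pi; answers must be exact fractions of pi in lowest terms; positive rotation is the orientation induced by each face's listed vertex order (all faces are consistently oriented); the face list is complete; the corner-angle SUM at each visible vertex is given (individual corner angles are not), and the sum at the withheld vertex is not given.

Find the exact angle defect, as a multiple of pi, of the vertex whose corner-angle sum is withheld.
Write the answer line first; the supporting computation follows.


Answer: defect(P3) = pi/8

V = 6, E = 12, F = 8; chi = V - E + F = 2
Gauss-Bonnet: total defect = 2*pi*chi = 4*pi; visible defects sum to (31/8)*pi


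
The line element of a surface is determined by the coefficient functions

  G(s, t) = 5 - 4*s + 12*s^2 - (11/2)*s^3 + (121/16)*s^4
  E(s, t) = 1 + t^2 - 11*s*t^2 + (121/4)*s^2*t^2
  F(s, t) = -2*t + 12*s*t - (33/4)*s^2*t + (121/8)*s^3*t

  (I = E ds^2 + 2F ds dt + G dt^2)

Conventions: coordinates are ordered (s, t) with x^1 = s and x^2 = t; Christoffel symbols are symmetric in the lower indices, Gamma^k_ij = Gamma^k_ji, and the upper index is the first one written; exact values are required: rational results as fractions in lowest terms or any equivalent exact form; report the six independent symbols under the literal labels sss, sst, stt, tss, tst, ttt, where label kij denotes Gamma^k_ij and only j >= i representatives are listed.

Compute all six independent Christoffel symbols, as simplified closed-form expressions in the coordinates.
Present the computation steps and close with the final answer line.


E = 1 + t^2 - 11*s*t^2 + (121/4)*s^2*t^2; F = -2*t + 12*s*t - (33/4)*s^2*t + (121/8)*s^3*t; G = 5 - 4*s + 12*s^2 - (11/2)*s^3 + (121/16)*s^4
Gamma^k_ij = (1/2) g^{kl} (d_i g_jl + d_j g_il - d_l g_ij), with g^inv = (1/(EG-F^2)) [[G, -F], [-F, E]]
first partials: E_s = -11*t^2 + (121/2)*s*t^2, E_t = 2*t - 22*s*t + (121/2)*s^2*t, F_s = 12*t - (33/2)*s*t + (363/8)*s^2*t, F_t = -2 + 12*s - (33/4)*s^2 + (121/8)*s^3, G_s = -4 + 24*s - (33/2)*s^2 + (121/4)*s^3, G_t = 0
D = EG - F^2 = 5 - 4*s + t^2 + 12*s^2 - 11*s*t^2 - (11/2)*s^3 + (121/4)*s^2*t^2 + (121/16)*s^4
expanded: Gamma^s_ss = (G E_s - 2F F_s + F E_t)/(2D), Gamma^s_st = (G E_t - F G_s)/(2D), Gamma^s_tt = (2G F_t - G G_s - F G_t)/(2D), Gamma^t_ss = (2E F_s - E E_t - F E_s)/(2D), Gamma^t_st = (E G_s - F E_t)/(2D), Gamma^t_tt = (E G_t - 2F F_t + F G_s)/(2D); substitute and cancel common factors

Answer: Gamma_sss = (484*s*t^2 - 88*t^2)/(121*s^4 - 88*s^3 + 484*s^2*t^2 + 192*s^2 - 176*s*t^2 - 64*s + 16*t^2 + 80), Gamma_sst = (484*s^2*t - 176*s*t + 16*t)/(121*s^4 - 88*s^3 + 484*s^2*t^2 + 192*s^2 - 176*s*t^2 - 64*s + 16*t^2 + 80), Gamma_stt = 0, Gamma_tss = (242*s^2*t - 88*s*t + 176*t)/(121*s^4 - 88*s^3 + 484*s^2*t^2 + 192*s^2 - 176*s*t^2 - 64*s + 16*t^2 + 80), Gamma_tst = (242*s^3 - 132*s^2 + 192*s - 32)/(121*s^4 - 88*s^3 + 484*s^2*t^2 + 192*s^2 - 176*s*t^2 - 64*s + 16*t^2 + 80), Gamma_ttt = 0
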